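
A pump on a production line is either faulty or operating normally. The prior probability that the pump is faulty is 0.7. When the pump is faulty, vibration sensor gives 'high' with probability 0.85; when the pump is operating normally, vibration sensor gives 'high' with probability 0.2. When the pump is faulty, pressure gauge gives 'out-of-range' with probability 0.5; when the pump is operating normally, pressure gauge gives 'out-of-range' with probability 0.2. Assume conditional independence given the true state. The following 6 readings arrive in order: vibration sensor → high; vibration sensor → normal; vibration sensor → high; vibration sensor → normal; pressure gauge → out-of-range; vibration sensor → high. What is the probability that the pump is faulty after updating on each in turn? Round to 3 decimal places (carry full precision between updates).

After vibration sensor='high': P(faulty) = 0.85·0.7000 / (0.85·0.7000 + 0.2·0.3000) ≈ 0.9084
After vibration sensor='normal': P(faulty) = 0.15·0.9084 / (0.15·0.9084 + 0.8·0.0916) ≈ 0.6503
After vibration sensor='high': P(faulty) = 0.85·0.6503 / (0.85·0.6503 + 0.2·0.3497) ≈ 0.8877
After vibration sensor='normal': P(faulty) = 0.15·0.8877 / (0.15·0.8877 + 0.8·0.1123) ≈ 0.5970
After pressure gauge='out-of-range': P(faulty) = 0.5·0.5970 / (0.5·0.5970 + 0.2·0.4030) ≈ 0.7874
After vibration sensor='high': P(faulty) = 0.85·0.7874 / (0.85·0.7874 + 0.2·0.2126) ≈ 0.9403

0.940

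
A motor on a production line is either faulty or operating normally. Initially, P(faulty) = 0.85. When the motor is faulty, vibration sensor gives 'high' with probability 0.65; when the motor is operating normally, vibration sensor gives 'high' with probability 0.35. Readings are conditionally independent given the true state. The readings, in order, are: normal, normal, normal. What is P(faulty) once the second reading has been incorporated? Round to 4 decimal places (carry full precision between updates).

Each posterior becomes the prior for the next update.
After 'normal': P(faulty) = 0.35·0.8500 / (0.35·0.8500 + 0.65·0.1500) ≈ 0.7532
After 'normal': P(faulty) = 0.35·0.7532 / (0.35·0.7532 + 0.65·0.2468) ≈ 0.6216

0.6216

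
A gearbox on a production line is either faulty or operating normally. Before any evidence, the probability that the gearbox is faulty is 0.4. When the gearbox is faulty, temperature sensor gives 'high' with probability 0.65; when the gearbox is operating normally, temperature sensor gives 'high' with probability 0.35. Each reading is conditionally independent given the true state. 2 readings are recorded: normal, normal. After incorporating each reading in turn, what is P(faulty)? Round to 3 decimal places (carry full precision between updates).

0.162

Each posterior becomes the prior for the next update.
After 'normal': P(faulty) = 0.35·0.4000 / (0.35·0.4000 + 0.65·0.6000) ≈ 0.2642
After 'normal': P(faulty) = 0.35·0.2642 / (0.35·0.2642 + 0.65·0.7358) ≈ 0.1620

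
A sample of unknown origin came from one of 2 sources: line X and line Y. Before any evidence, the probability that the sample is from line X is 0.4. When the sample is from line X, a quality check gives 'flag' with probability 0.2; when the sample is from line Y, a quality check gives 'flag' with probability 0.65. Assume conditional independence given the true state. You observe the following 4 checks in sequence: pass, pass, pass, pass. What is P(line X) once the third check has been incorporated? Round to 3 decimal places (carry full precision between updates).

0.888

Apply Bayes' rule sequentially, carrying P(line X) forward.
After 'pass': P(line X) = 0.8·0.4000 / (0.8·0.4000 + 0.35·0.6000) ≈ 0.6038
After 'pass': P(line X) = 0.8·0.6038 / (0.8·0.6038 + 0.35·0.3962) ≈ 0.7769
After 'pass': P(line X) = 0.8·0.7769 / (0.8·0.7769 + 0.35·0.2231) ≈ 0.8884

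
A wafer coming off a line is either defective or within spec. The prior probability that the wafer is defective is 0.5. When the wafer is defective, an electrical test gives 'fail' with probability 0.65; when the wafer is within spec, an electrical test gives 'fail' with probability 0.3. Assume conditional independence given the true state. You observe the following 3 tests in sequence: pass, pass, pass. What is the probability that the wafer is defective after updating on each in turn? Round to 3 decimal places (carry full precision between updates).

0.111

After 'pass': P(defective) = 0.35·0.5000 / (0.35·0.5000 + 0.7·0.5000) ≈ 0.3333
After 'pass': P(defective) = 0.35·0.3333 / (0.35·0.3333 + 0.7·0.6667) ≈ 0.2000
After 'pass': P(defective) = 0.35·0.2000 / (0.35·0.2000 + 0.7·0.8000) ≈ 0.1111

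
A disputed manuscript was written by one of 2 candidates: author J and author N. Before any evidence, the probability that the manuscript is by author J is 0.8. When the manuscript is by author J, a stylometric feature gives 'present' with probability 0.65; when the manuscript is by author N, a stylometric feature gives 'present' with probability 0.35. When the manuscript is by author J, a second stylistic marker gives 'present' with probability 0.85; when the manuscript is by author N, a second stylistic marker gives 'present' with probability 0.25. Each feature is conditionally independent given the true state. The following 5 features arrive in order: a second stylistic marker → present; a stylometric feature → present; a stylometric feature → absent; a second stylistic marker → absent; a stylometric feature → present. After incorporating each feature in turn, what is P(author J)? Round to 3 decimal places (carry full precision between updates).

After a second stylistic marker='present': P(author J) = 0.85·0.8000 / (0.85·0.8000 + 0.25·0.2000) ≈ 0.9315
After a stylometric feature='present': P(author J) = 0.65·0.9315 / (0.65·0.9315 + 0.35·0.0685) ≈ 0.9619
After a stylometric feature='absent': P(author J) = 0.35·0.9619 / (0.35·0.9619 + 0.65·0.0381) ≈ 0.9315
After a second stylistic marker='absent': P(author J) = 0.15·0.9315 / (0.15·0.9315 + 0.75·0.0685) ≈ 0.7312
After a stylometric feature='present': P(author J) = 0.65·0.7312 / (0.65·0.7312 + 0.35·0.2688) ≈ 0.8347

0.835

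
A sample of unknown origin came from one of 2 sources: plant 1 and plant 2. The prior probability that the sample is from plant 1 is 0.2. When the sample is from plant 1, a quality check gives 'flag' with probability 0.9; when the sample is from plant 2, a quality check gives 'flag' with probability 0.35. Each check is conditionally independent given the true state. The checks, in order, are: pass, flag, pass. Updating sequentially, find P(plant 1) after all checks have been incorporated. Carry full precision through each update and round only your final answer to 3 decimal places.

After 'pass': P(plant 1) = 0.1·0.2000 / (0.1·0.2000 + 0.65·0.8000) ≈ 0.0370
After 'flag': P(plant 1) = 0.9·0.0370 / (0.9·0.0370 + 0.35·0.9630) ≈ 0.0900
After 'pass': P(plant 1) = 0.1·0.0900 / (0.1·0.0900 + 0.65·0.9100) ≈ 0.0150

0.015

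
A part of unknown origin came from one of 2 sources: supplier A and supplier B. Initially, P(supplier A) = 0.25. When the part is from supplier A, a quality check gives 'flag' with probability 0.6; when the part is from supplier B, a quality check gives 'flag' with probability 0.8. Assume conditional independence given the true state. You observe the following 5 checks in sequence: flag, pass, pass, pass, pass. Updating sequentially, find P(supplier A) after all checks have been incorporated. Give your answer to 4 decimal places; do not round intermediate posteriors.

Apply Bayes' rule sequentially, carrying P(supplier A) forward.
After 'flag': P(supplier A) = 0.6·0.2500 / (0.6·0.2500 + 0.8·0.7500) ≈ 0.2000
After 'pass': P(supplier A) = 0.4·0.2000 / (0.4·0.2000 + 0.2·0.8000) ≈ 0.3333
After 'pass': P(supplier A) = 0.4·0.3333 / (0.4·0.3333 + 0.2·0.6667) ≈ 0.5000
After 'pass': P(supplier A) = 0.4·0.5000 / (0.4·0.5000 + 0.2·0.5000) ≈ 0.6667
After 'pass': P(supplier A) = 0.4·0.6667 / (0.4·0.6667 + 0.2·0.3333) ≈ 0.8000

0.8000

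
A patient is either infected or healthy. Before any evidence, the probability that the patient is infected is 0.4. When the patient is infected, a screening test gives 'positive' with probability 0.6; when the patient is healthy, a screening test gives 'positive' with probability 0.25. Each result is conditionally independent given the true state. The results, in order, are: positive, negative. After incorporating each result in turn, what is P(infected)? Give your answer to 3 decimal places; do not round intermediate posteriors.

After 'positive': P(infected) = 0.6·0.4000 / (0.6·0.4000 + 0.25·0.6000) ≈ 0.6154
After 'negative': P(infected) = 0.4·0.6154 / (0.4·0.6154 + 0.75·0.3846) ≈ 0.4604

0.460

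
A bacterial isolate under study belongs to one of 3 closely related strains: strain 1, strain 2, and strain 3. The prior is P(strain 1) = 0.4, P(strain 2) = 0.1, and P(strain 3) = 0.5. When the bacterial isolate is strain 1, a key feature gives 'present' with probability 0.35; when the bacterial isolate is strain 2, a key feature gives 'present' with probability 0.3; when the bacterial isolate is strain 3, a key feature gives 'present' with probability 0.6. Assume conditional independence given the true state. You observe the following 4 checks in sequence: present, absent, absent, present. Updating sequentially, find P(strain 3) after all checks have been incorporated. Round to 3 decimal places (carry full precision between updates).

After 'present': normaliser = 0.35·0.4000 + 0.3·0.1000 + 0.6·0.5000; P(strain 1) ≈ 0.2979, P(strain 2) ≈ 0.0638, P(strain 3) ≈ 0.6383
After 'absent': normaliser = 0.65·0.2979 + 0.7·0.0638 + 0.4·0.6383; P(strain 1) ≈ 0.3922, P(strain 2) ≈ 0.0905, P(strain 3) ≈ 0.5172
After 'absent': normaliser = 0.65·0.3922 + 0.7·0.0905 + 0.4·0.5172; P(strain 1) ≈ 0.4854, P(strain 2) ≈ 0.1206, P(strain 3) ≈ 0.3939
After 'present': normaliser = 0.35·0.4854 + 0.3·0.1206 + 0.6·0.3939; P(strain 1) ≈ 0.3840, P(strain 2) ≈ 0.0818, P(strain 3) ≈ 0.5342

0.534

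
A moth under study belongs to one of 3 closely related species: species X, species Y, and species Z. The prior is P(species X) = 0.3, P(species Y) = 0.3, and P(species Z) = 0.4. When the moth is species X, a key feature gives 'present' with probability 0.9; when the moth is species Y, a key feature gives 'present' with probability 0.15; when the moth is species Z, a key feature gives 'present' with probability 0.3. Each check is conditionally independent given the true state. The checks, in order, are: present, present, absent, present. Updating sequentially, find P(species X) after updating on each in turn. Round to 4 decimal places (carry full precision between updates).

0.7220

After 'present': normaliser = 0.9·0.3000 + 0.15·0.3000 + 0.3·0.4000; P(species X) ≈ 0.6207, P(species Y) ≈ 0.1034, P(species Z) ≈ 0.2759
After 'present': normaliser = 0.9·0.6207 + 0.15·0.1034 + 0.3·0.2759; P(species X) ≈ 0.8504, P(species Y) ≈ 0.0236, P(species Z) ≈ 0.1260
After 'absent': normaliser = 0.1·0.8504 + 0.85·0.0236 + 0.7·0.1260; P(species X) ≈ 0.4399, P(species Y) ≈ 0.1039, P(species Z) ≈ 0.4562
After 'present': normaliser = 0.9·0.4399 + 0.15·0.1039 + 0.3·0.4562; P(species X) ≈ 0.7220, P(species Y) ≈ 0.0284, P(species Z) ≈ 0.2496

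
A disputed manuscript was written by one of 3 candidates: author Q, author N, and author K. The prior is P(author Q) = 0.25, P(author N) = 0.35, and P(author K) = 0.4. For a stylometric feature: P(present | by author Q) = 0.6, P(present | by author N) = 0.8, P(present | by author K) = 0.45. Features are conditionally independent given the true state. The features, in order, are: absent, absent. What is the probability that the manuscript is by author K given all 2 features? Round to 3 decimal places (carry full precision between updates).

After 'absent': normaliser = 0.4·0.2500 + 0.2·0.3500 + 0.55·0.4000; P(author Q) ≈ 0.2564, P(author N) ≈ 0.1795, P(author K) ≈ 0.5641
After 'absent': normaliser = 0.4·0.2564 + 0.2·0.1795 + 0.55·0.5641; P(author Q) ≈ 0.2286, P(author N) ≈ 0.0800, P(author K) ≈ 0.6914

0.691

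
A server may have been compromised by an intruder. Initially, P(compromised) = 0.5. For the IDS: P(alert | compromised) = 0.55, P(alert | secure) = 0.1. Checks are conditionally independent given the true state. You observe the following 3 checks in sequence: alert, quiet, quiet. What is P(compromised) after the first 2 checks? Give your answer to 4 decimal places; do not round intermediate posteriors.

After 'alert': P(compromised) = 0.55·0.5000 / (0.55·0.5000 + 0.1·0.5000) ≈ 0.8462
After 'quiet': P(compromised) = 0.45·0.8462 / (0.45·0.8462 + 0.9·0.1538) ≈ 0.7333

0.7333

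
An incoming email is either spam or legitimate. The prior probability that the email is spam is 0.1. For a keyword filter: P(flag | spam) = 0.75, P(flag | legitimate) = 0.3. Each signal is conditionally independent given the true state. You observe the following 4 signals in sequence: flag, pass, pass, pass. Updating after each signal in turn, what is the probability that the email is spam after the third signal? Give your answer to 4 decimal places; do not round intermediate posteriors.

After 'flag': P(spam) = 0.75·0.1000 / (0.75·0.1000 + 0.3·0.9000) ≈ 0.2174
After 'pass': P(spam) = 0.25·0.2174 / (0.25·0.2174 + 0.7·0.7826) ≈ 0.0903
After 'pass': P(spam) = 0.25·0.0903 / (0.25·0.0903 + 0.7·0.9097) ≈ 0.0342

0.0342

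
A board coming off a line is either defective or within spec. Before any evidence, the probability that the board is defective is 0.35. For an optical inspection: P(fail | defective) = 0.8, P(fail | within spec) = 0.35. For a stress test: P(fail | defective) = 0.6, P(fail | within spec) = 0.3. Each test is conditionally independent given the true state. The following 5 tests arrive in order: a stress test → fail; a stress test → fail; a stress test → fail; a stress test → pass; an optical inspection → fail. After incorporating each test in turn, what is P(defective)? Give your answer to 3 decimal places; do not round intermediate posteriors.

0.849

Each posterior becomes the prior for the next update.
After a stress test='fail': P(defective) = 0.6·0.3500 / (0.6·0.3500 + 0.3·0.6500) ≈ 0.5185
After a stress test='fail': P(defective) = 0.6·0.5185 / (0.6·0.5185 + 0.3·0.4815) ≈ 0.6829
After a stress test='fail': P(defective) = 0.6·0.6829 / (0.6·0.6829 + 0.3·0.3171) ≈ 0.8116
After a stress test='pass': P(defective) = 0.4·0.8116 / (0.4·0.8116 + 0.7·0.1884) ≈ 0.7111
After an optical inspection='fail': P(defective) = 0.8·0.7111 / (0.8·0.7111 + 0.35·0.2889) ≈ 0.8491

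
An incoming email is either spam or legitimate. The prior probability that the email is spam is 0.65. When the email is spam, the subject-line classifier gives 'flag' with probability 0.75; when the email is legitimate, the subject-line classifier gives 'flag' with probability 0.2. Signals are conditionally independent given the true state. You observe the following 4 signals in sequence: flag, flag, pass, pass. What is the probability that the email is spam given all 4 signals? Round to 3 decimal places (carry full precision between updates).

0.718

Each posterior becomes the prior for the next update.
After 'flag': P(spam) = 0.75·0.6500 / (0.75·0.6500 + 0.2·0.3500) ≈ 0.8744
After 'flag': P(spam) = 0.75·0.8744 / (0.75·0.8744 + 0.2·0.1256) ≈ 0.9631
After 'pass': P(spam) = 0.25·0.9631 / (0.25·0.9631 + 0.8·0.0369) ≈ 0.8908
After 'pass': P(spam) = 0.25·0.8908 / (0.25·0.8908 + 0.8·0.1092) ≈ 0.7183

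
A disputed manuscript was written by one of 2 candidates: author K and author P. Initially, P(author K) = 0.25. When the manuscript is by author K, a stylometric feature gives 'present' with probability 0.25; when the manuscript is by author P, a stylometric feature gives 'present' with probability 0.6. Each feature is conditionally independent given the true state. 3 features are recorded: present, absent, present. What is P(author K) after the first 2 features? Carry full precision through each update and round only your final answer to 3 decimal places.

After 'present': P(author K) = 0.25·0.2500 / (0.25·0.2500 + 0.6·0.7500) ≈ 0.1220
After 'absent': P(author K) = 0.75·0.1220 / (0.75·0.1220 + 0.4·0.8780) ≈ 0.2066

0.207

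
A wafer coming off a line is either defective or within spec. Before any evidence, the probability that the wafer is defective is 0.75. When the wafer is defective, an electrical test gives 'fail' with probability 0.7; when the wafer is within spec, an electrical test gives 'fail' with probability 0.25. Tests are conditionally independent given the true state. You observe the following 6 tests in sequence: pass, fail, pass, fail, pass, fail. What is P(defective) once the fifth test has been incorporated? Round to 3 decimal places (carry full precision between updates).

0.601

After 'pass': P(defective) = 0.3·0.7500 / (0.3·0.7500 + 0.75·0.2500) ≈ 0.5455
After 'fail': P(defective) = 0.7·0.5455 / (0.7·0.5455 + 0.25·0.4545) ≈ 0.7706
After 'pass': P(defective) = 0.3·0.7706 / (0.3·0.7706 + 0.75·0.2294) ≈ 0.5734
After 'fail': P(defective) = 0.7·0.5734 / (0.7·0.5734 + 0.25·0.4266) ≈ 0.7901
After 'pass': P(defective) = 0.3·0.7901 / (0.3·0.7901 + 0.75·0.2099) ≈ 0.6008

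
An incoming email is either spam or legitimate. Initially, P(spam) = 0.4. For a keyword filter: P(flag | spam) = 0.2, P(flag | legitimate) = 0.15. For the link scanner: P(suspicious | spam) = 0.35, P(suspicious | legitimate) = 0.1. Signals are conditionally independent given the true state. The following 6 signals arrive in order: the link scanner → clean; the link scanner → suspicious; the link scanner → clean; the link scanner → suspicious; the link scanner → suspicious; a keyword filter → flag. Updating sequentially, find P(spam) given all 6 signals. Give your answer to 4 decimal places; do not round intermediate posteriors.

0.9521

After the link scanner='clean': P(spam) = 0.65·0.4000 / (0.65·0.4000 + 0.9·0.6000) ≈ 0.3250
After the link scanner='suspicious': P(spam) = 0.35·0.3250 / (0.35·0.3250 + 0.1·0.6750) ≈ 0.6276
After the link scanner='clean': P(spam) = 0.65·0.6276 / (0.65·0.6276 + 0.9·0.3724) ≈ 0.5490
After the link scanner='suspicious': P(spam) = 0.35·0.5490 / (0.35·0.5490 + 0.1·0.4510) ≈ 0.8099
After the link scanner='suspicious': P(spam) = 0.35·0.8099 / (0.35·0.8099 + 0.1·0.1901) ≈ 0.9371
After a keyword filter='flag': P(spam) = 0.2·0.9371 / (0.2·0.9371 + 0.15·0.0629) ≈ 0.9521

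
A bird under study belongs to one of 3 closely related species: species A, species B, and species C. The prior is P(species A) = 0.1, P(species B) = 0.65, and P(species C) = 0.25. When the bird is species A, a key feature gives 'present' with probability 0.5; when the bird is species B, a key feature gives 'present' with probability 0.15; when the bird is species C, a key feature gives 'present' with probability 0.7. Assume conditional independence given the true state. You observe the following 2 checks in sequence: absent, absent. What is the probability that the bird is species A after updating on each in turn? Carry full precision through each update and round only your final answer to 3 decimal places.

0.048

After 'absent': normaliser = 0.5·0.1000 + 0.85·0.6500 + 0.3·0.2500; P(species A) ≈ 0.0738, P(species B) ≈ 0.8155, P(species C) ≈ 0.1107
After 'absent': normaliser = 0.5·0.0738 + 0.85·0.8155 + 0.3·0.1107; P(species A) ≈ 0.0483, P(species B) ≈ 0.9081, P(species C) ≈ 0.0435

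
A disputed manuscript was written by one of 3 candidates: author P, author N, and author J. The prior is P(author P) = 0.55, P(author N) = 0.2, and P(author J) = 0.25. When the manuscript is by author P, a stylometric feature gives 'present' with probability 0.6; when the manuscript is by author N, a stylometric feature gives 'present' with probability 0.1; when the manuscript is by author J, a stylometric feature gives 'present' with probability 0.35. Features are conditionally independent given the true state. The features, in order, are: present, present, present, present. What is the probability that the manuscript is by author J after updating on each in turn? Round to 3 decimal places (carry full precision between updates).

After 'present': normaliser = 0.6·0.5500 + 0.1·0.2000 + 0.35·0.2500; P(author P) ≈ 0.7543, P(author N) ≈ 0.0457, P(author J) ≈ 0.2000
After 'present': normaliser = 0.6·0.7543 + 0.1·0.0457 + 0.35·0.2000; P(author P) ≈ 0.8585, P(author N) ≈ 0.0087, P(author J) ≈ 0.1328
After 'present': normaliser = 0.6·0.8585 + 0.1·0.0087 + 0.35·0.1328; P(author P) ≈ 0.9158, P(author N) ≈ 0.0015, P(author J) ≈ 0.0826
After 'present': normaliser = 0.6·0.9158 + 0.1·0.0015 + 0.35·0.0826; P(author P) ≈ 0.9497, P(author N) ≈ 0.0003, P(author J) ≈ 0.0500

0.050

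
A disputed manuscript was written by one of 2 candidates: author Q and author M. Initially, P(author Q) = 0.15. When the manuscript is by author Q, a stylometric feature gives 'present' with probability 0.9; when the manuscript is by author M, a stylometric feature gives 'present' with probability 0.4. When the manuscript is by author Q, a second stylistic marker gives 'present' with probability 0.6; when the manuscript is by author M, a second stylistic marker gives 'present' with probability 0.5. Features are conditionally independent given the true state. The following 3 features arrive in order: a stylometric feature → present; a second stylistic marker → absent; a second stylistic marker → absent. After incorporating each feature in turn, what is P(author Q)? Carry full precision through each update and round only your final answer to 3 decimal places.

0.203

After a stylometric feature='present': P(author Q) = 0.9·0.1500 / (0.9·0.1500 + 0.4·0.8500) ≈ 0.2842
After a second stylistic marker='absent': P(author Q) = 0.4·0.2842 / (0.4·0.2842 + 0.5·0.7158) ≈ 0.2411
After a second stylistic marker='absent': P(author Q) = 0.4·0.2411 / (0.4·0.2411 + 0.5·0.7589) ≈ 0.2026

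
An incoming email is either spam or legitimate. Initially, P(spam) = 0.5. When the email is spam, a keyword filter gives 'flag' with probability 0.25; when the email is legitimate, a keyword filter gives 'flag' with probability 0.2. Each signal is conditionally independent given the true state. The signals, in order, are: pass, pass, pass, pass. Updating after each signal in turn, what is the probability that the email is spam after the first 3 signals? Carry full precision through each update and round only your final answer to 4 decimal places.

0.4517

After 'pass': P(spam) = 0.75·0.5000 / (0.75·0.5000 + 0.8·0.5000) ≈ 0.4839
After 'pass': P(spam) = 0.75·0.4839 / (0.75·0.4839 + 0.8·0.5161) ≈ 0.4678
After 'pass': P(spam) = 0.75·0.4678 / (0.75·0.4678 + 0.8·0.5322) ≈ 0.4517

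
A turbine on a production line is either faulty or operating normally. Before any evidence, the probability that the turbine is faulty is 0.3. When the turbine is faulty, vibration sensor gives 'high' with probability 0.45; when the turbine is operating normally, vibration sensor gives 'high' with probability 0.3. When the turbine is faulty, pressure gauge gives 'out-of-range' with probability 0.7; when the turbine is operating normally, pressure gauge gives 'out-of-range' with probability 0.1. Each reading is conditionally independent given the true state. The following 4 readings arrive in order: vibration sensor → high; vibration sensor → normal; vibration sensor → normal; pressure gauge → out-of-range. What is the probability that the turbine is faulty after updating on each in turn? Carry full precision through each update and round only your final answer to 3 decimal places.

0.735

After vibration sensor='high': P(faulty) = 0.45·0.3000 / (0.45·0.3000 + 0.3·0.7000) ≈ 0.3913
After vibration sensor='normal': P(faulty) = 0.55·0.3913 / (0.55·0.3913 + 0.7·0.6087) ≈ 0.3356
After vibration sensor='normal': P(faulty) = 0.55·0.3356 / (0.55·0.3356 + 0.7·0.6644) ≈ 0.2841
After pressure gauge='out-of-range': P(faulty) = 0.7·0.2841 / (0.7·0.2841 + 0.1·0.7159) ≈ 0.7353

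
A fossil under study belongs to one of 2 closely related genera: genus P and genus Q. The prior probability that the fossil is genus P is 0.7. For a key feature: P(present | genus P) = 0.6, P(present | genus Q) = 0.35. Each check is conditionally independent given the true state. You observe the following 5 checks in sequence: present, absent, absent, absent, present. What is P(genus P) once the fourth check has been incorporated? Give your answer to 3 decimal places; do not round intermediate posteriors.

0.482

After 'present': P(genus P) = 0.6·0.7000 / (0.6·0.7000 + 0.35·0.3000) ≈ 0.8000
After 'absent': P(genus P) = 0.4·0.8000 / (0.4·0.8000 + 0.65·0.2000) ≈ 0.7111
After 'absent': P(genus P) = 0.4·0.7111 / (0.4·0.7111 + 0.65·0.2889) ≈ 0.6024
After 'absent': P(genus P) = 0.4·0.6024 / (0.4·0.6024 + 0.65·0.3976) ≈ 0.4824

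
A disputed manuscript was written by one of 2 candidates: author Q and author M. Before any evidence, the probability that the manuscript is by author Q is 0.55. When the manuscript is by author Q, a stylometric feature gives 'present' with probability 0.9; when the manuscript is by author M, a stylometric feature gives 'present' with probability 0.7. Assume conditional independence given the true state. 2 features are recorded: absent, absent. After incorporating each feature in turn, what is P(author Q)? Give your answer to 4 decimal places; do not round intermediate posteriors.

0.1196

Apply Bayes' rule sequentially, carrying P(author Q) forward.
After 'absent': P(author Q) = 0.1·0.5500 / (0.1·0.5500 + 0.3·0.4500) ≈ 0.2895
After 'absent': P(author Q) = 0.1·0.2895 / (0.1·0.2895 + 0.3·0.7105) ≈ 0.1196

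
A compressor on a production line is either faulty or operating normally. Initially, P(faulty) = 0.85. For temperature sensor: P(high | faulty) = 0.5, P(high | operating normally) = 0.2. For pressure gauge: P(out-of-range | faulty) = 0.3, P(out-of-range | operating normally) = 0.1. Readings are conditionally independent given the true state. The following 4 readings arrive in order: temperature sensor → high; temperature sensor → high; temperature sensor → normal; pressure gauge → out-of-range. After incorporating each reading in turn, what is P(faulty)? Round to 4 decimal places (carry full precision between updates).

0.9852

After temperature sensor='high': P(faulty) = 0.5·0.8500 / (0.5·0.8500 + 0.2·0.1500) ≈ 0.9341
After temperature sensor='high': P(faulty) = 0.5·0.9341 / (0.5·0.9341 + 0.2·0.0659) ≈ 0.9725
After temperature sensor='normal': P(faulty) = 0.5·0.9725 / (0.5·0.9725 + 0.8·0.0275) ≈ 0.9568
After pressure gauge='out-of-range': P(faulty) = 0.3·0.9568 / (0.3·0.9568 + 0.1·0.0432) ≈ 0.9852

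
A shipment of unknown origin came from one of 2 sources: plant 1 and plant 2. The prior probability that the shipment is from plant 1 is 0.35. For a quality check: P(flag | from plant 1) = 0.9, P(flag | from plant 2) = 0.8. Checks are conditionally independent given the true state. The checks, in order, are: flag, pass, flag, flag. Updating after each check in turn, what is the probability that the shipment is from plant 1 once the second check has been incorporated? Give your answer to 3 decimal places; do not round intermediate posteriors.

0.232

After 'flag': P(plant 1) = 0.9·0.3500 / (0.9·0.3500 + 0.8·0.6500) ≈ 0.3772
After 'pass': P(plant 1) = 0.1·0.3772 / (0.1·0.3772 + 0.2·0.6228) ≈ 0.2325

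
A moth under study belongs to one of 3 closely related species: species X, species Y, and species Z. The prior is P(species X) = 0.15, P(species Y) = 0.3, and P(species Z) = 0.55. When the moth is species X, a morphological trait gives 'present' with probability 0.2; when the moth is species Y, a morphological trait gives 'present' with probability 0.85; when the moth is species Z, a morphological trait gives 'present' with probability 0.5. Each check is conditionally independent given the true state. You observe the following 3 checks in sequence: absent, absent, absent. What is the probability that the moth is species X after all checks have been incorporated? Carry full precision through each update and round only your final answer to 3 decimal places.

Apply Bayes' rule sequentially, carrying P(species X) forward.
After 'absent': normaliser = 0.8·0.1500 + 0.15·0.3000 + 0.5·0.5500; P(species X) ≈ 0.2727, P(species Y) ≈ 0.1023, P(species Z) ≈ 0.6250
After 'absent': normaliser = 0.8·0.2727 + 0.15·0.1023 + 0.5·0.6250; P(species X) ≈ 0.3996, P(species Y) ≈ 0.0281, P(species Z) ≈ 0.5723
After 'absent': normaliser = 0.8·0.3996 + 0.15·0.0281 + 0.5·0.5723; P(species X) ≈ 0.5240, P(species Y) ≈ 0.0069, P(species Z) ≈ 0.4691

0.524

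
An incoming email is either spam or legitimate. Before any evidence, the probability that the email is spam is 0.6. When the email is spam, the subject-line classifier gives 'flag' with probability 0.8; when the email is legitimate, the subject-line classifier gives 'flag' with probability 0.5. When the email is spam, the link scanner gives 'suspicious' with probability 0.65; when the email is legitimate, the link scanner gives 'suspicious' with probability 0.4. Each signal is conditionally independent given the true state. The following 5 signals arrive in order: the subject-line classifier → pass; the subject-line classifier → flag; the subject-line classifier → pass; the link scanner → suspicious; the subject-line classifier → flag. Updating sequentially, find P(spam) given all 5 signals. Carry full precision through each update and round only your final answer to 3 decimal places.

0.500

Apply Bayes' rule sequentially, carrying P(spam) forward.
After the subject-line classifier='pass': P(spam) = 0.2·0.6000 / (0.2·0.6000 + 0.5·0.4000) ≈ 0.3750
After the subject-line classifier='flag': P(spam) = 0.8·0.3750 / (0.8·0.3750 + 0.5·0.6250) ≈ 0.4898
After the subject-line classifier='pass': P(spam) = 0.2·0.4898 / (0.2·0.4898 + 0.5·0.5102) ≈ 0.2775
After the link scanner='suspicious': P(spam) = 0.65·0.2775 / (0.65·0.2775 + 0.4·0.7225) ≈ 0.3842
After the subject-line classifier='flag': P(spam) = 0.8·0.3842 / (0.8·0.3842 + 0.5·0.6158) ≈ 0.4996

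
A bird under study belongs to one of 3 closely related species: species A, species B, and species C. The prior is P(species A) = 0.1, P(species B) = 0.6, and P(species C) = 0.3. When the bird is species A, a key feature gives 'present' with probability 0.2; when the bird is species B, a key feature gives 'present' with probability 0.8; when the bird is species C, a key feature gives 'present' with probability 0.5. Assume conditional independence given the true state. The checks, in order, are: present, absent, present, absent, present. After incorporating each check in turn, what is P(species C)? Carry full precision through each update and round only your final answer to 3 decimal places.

0.423

After 'present': normaliser = 0.2·0.1000 + 0.8·0.6000 + 0.5·0.3000; P(species A) ≈ 0.0308, P(species B) ≈ 0.7385, P(species C) ≈ 0.2308
After 'absent': normaliser = 0.8·0.0308 + 0.2·0.7385 + 0.5·0.2308; P(species A) ≈ 0.0856, P(species B) ≈ 0.5134, P(species C) ≈ 0.4011
After 'present': normaliser = 0.2·0.0856 + 0.8·0.5134 + 0.5·0.4011; P(species A) ≈ 0.0272, P(species B) ≈ 0.6536, P(species C) ≈ 0.3191
After 'absent': normaliser = 0.8·0.0272 + 0.2·0.6536 + 0.5·0.3191; P(species A) ≈ 0.0698, P(species B) ≈ 0.4189, P(species C) ≈ 0.5113
After 'present': normaliser = 0.2·0.0698 + 0.8·0.4189 + 0.5·0.5113; P(species A) ≈ 0.0231, P(species B) ≈ 0.5541, P(species C) ≈ 0.4228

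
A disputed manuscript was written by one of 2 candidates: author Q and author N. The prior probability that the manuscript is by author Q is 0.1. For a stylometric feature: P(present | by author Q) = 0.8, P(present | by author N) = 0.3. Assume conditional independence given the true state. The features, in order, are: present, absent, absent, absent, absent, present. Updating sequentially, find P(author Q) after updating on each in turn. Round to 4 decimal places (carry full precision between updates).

0.0052

After 'present': P(author Q) = 0.8·0.1000 / (0.8·0.1000 + 0.3·0.9000) ≈ 0.2286
After 'absent': P(author Q) = 0.2·0.2286 / (0.2·0.2286 + 0.7·0.7714) ≈ 0.0780
After 'absent': P(author Q) = 0.2·0.0780 / (0.2·0.0780 + 0.7·0.9220) ≈ 0.0236
After 'absent': P(author Q) = 0.2·0.0236 / (0.2·0.0236 + 0.7·0.9764) ≈ 0.0069
After 'absent': P(author Q) = 0.2·0.0069 / (0.2·0.0069 + 0.7·0.9931) ≈ 0.0020
After 'present': P(author Q) = 0.8·0.0020 / (0.8·0.0020 + 0.3·0.9980) ≈ 0.0052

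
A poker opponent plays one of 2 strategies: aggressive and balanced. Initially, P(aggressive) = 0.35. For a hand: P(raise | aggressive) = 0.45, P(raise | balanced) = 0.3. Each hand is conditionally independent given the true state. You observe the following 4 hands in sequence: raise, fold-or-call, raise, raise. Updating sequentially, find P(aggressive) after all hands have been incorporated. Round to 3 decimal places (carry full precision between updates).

Each posterior becomes the prior for the next update.
After 'raise': P(aggressive) = 0.45·0.3500 / (0.45·0.3500 + 0.3·0.6500) ≈ 0.4468
After 'fold-or-call': P(aggressive) = 0.55·0.4468 / (0.55·0.4468 + 0.7·0.5532) ≈ 0.3882
After 'raise': P(aggressive) = 0.45·0.3882 / (0.45·0.3882 + 0.3·0.6118) ≈ 0.4877
After 'raise': P(aggressive) = 0.45·0.4877 / (0.45·0.4877 + 0.3·0.5123) ≈ 0.5881

0.588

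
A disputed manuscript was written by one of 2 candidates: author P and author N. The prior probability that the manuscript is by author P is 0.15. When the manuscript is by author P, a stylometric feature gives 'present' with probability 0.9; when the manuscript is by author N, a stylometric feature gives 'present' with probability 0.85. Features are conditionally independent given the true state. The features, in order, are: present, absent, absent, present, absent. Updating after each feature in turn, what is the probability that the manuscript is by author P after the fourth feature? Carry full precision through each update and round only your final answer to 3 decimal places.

Each posterior becomes the prior for the next update.
After 'present': P(author P) = 0.9·0.1500 / (0.9·0.1500 + 0.85·0.8500) ≈ 0.1574
After 'absent': P(author P) = 0.1·0.1574 / (0.1·0.1574 + 0.15·0.8426) ≈ 0.1108
After 'absent': P(author P) = 0.1·0.1108 / (0.1·0.1108 + 0.15·0.8892) ≈ 0.0767
After 'present': P(author P) = 0.9·0.0767 / (0.9·0.0767 + 0.85·0.9233) ≈ 0.0808

0.081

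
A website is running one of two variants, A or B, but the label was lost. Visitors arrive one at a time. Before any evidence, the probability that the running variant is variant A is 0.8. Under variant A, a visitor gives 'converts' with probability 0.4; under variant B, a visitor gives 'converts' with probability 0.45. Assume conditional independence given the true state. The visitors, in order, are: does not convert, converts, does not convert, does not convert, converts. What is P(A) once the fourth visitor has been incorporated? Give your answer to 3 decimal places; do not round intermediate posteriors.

0.822

Apply Bayes' rule sequentially, carrying P(A) forward.
After 'does not convert': P(A) = 0.6·0.8000 / (0.6·0.8000 + 0.55·0.2000) ≈ 0.8136
After 'converts': P(A) = 0.4·0.8136 / (0.4·0.8136 + 0.45·0.1864) ≈ 0.7950
After 'does not convert': P(A) = 0.6·0.7950 / (0.6·0.7950 + 0.55·0.2050) ≈ 0.8088
After 'does not convert': P(A) = 0.6·0.8088 / (0.6·0.8088 + 0.55·0.1912) ≈ 0.8219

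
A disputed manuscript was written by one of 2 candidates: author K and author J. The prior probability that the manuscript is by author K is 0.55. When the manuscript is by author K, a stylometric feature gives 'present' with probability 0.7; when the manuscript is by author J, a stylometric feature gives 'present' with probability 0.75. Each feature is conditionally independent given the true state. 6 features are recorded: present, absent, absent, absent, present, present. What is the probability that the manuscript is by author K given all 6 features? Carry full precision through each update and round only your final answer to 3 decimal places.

After 'present': P(author K) = 0.7·0.5500 / (0.7·0.5500 + 0.75·0.4500) ≈ 0.5329
After 'absent': P(author K) = 0.3·0.5329 / (0.3·0.5329 + 0.25·0.4671) ≈ 0.5779
After 'absent': P(author K) = 0.3·0.5779 / (0.3·0.5779 + 0.25·0.4221) ≈ 0.6216
After 'absent': P(author K) = 0.3·0.6216 / (0.3·0.6216 + 0.25·0.3784) ≈ 0.6634
After 'present': P(author K) = 0.7·0.6634 / (0.7·0.6634 + 0.75·0.3366) ≈ 0.6479
After 'present': P(author K) = 0.7·0.6479 / (0.7·0.6479 + 0.75·0.3521) ≈ 0.6320

0.632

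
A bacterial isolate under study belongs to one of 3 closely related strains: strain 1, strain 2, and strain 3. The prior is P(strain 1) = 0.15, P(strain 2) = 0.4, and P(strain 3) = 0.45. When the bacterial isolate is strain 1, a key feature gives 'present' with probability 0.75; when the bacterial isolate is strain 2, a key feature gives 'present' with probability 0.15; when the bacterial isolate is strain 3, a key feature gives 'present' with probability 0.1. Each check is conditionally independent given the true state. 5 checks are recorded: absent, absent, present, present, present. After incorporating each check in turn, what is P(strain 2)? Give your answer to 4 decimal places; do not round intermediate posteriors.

Each posterior becomes the prior for the next update.
After 'absent': normaliser = 0.25·0.1500 + 0.85·0.4000 + 0.9·0.4500; P(strain 1) ≈ 0.0479, P(strain 2) ≈ 0.4345, P(strain 3) ≈ 0.5176
After 'absent': normaliser = 0.25·0.0479 + 0.85·0.4345 + 0.9·0.5176; P(strain 1) ≈ 0.0141, P(strain 2) ≈ 0.4360, P(strain 3) ≈ 0.5499
After 'present': normaliser = 0.75·0.0141 + 0.15·0.4360 + 0.1·0.5499; P(strain 1) ≈ 0.0810, P(strain 2) ≈ 0.4992, P(strain 3) ≈ 0.4198
After 'present': normaliser = 0.75·0.0810 + 0.15·0.4992 + 0.1·0.4198; P(strain 1) ≈ 0.3420, P(strain 2) ≈ 0.4217, P(strain 3) ≈ 0.2364
After 'present': normaliser = 0.75·0.3420 + 0.15·0.4217 + 0.1·0.2364; P(strain 1) ≈ 0.7470, P(strain 2) ≈ 0.1842, P(strain 3) ≈ 0.0688

0.1842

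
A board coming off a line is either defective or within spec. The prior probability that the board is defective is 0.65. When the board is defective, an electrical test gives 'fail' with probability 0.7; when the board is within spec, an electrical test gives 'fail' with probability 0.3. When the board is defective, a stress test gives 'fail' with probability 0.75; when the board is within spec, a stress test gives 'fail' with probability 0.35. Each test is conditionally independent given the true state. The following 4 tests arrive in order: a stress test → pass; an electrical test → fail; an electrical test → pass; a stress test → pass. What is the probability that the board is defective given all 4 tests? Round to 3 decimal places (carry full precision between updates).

0.216

After a stress test='pass': P(defective) = 0.25·0.6500 / (0.25·0.6500 + 0.65·0.3500) ≈ 0.4167
After an electrical test='fail': P(defective) = 0.7·0.4167 / (0.7·0.4167 + 0.3·0.5833) ≈ 0.6250
After an electrical test='pass': P(defective) = 0.3·0.6250 / (0.3·0.6250 + 0.7·0.3750) ≈ 0.4167
After a stress test='pass': P(defective) = 0.25·0.4167 / (0.25·0.4167 + 0.65·0.5833) ≈ 0.2155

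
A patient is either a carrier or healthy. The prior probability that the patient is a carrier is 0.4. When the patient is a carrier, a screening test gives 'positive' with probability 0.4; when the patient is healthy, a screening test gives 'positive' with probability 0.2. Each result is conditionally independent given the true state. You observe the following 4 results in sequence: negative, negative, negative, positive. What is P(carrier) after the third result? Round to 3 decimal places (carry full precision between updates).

0.220

Each posterior becomes the prior for the next update.
After 'negative': P(carrier) = 0.6·0.4000 / (0.6·0.4000 + 0.8·0.6000) ≈ 0.3333
After 'negative': P(carrier) = 0.6·0.3333 / (0.6·0.3333 + 0.8·0.6667) ≈ 0.2727
After 'negative': P(carrier) = 0.6·0.2727 / (0.6·0.2727 + 0.8·0.7273) ≈ 0.2195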